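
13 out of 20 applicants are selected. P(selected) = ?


P = 13/20 = 0.6500

P = 0.6500


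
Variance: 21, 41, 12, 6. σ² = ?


Mean = 20.0000
Squared deviations: 1.0000, 441.0000, 64.0000, 196.0000
Sum = 702.0000
Variance = 702.0000/4 = 175.5000

Variance = 175.5000


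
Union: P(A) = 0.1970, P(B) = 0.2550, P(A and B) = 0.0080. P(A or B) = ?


P(A∪B) = 0.1970 + 0.2550 - 0.0080
= 0.4520 - 0.0080
= 0.4440

P(A∪B) = 0.4440


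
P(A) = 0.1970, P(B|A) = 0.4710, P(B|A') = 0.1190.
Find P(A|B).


P(B) = P(B|A)*P(A) + P(B|A')*P(A')
= 0.4710*0.1970 + 0.1190*0.8030
= 0.092787 + 0.095557 = 0.188344
P(A|B) = 0.092787/0.188344 = 0.4926

P(A|B) = 0.4926


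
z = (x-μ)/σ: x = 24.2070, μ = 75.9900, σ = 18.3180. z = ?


z = (24.2070 - 75.9900)/18.3180
= -51.7830/18.3180
= -2.8269

z = -2.8269


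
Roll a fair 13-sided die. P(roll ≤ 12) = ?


Favorable outcomes (roll ≤ 12): 12
Total outcomes = 13
P = 12/13 = 0.9231

P = 0.9231


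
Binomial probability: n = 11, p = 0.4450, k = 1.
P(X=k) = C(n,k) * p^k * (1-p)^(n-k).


C(11,1) = 11
p^1 = 0.445000
(1-p)^10 = 0.002773
P = 11 * 0.445000 * 0.002773 = 0.0136

P(X=1) = 0.0136


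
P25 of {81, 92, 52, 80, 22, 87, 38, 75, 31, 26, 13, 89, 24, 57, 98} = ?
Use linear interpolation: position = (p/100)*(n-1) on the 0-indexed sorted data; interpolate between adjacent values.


Sorted: 13, 22, 24, 26, 31, 38, 52, 57, 75, 80, 81, 87, 89, 92, 98
n = 15
Index = 25/100 * 14 = 3.5000
Lower = data[3] = 26, Upper = data[4] = 31
P25 = 26 + 0.5000*(5) = 28.5000

P25 = 28.5000


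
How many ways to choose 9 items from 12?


C(12,9) = 12!/(9! × 3!)
= 479001600/(362880 × 6)
= 220

C(12,9) = 220


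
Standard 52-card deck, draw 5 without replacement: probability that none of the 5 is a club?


P(no clubs) = (39/52) × (38/51) × (37/50) × (36/49) × (35/48)
= 0.2215

P = 0.2215


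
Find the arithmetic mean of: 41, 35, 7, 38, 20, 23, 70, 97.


Sum = 41 + 35 + 7 + 38 + 20 + 23 + 70 + 97 = 331
n = 8
Mean = 331/8 = 41.3750

Mean = 41.3750


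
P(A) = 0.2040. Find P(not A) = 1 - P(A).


P(not A) = 1 - 0.2040 = 0.7960

P(not A) = 0.7960


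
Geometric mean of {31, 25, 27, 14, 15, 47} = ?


Product = 31 × 25 × 27 × 14 × 15 × 47 = 206529750
GM = 206529750^(1/6) = 24.3125

GM = 24.3125


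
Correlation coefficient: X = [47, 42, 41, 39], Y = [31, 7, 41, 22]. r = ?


Mean X = 42.2500, Mean Y = 25.2500
SD X = 2.947457, SD Y = 12.497500
Cov = 5.687500
r = 5.687500/(2.947457*12.497500) = 0.1544

r = 0.1544


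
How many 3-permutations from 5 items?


P(5,3) = 5!/2!
= 120/2
= 60

P(5,3) = 60


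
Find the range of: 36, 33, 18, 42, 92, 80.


Max = 92, Min = 18
Range = 92 - 18 = 74

Range = 74


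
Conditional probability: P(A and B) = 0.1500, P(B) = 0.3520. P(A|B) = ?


P(A|B) = 0.1500/0.3520 = 0.4261

P(A|B) = 0.4261


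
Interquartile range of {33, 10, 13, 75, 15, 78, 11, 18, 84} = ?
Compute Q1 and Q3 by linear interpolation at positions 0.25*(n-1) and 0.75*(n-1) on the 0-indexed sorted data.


Sorted: 10, 11, 13, 15, 18, 33, 75, 78, 84
Q1 (25th %ile) = 13.0000
Q3 (75th %ile) = 75.0000
IQR = 75.0000 - 13.0000 = 62.0000

IQR = 62.0000


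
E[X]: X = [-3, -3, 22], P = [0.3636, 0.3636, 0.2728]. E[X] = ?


E[X] = -3*0.3636 - 3*0.3636 + 22*0.2728
= -1.0908 - 1.0908 + 6.0016
= 3.8200

E[X] = 3.8200


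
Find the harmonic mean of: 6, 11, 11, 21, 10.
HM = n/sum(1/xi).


Sum of reciprocals = 1/6 + 1/11 + 1/11 + 1/21 + 1/10 = 0.496104
HM = 5/0.496104 = 10.0785

HM = 10.0785


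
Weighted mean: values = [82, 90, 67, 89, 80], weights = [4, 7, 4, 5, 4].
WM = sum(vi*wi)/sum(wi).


Numerator = 82*4 + 90*7 + 67*4 + 89*5 + 80*4 = 1991
Denominator = 4 + 7 + 4 + 5 + 4 = 24
WM = 1991/24 = 82.9583

WM = 82.9583


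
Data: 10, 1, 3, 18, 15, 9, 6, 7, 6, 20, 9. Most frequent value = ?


Frequencies: 1:1, 3:1, 6:2, 7:1, 9:2, 10:1, 15:1, 18:1, 20:1
Max frequency = 2
Mode = 6, 9

Mode = 6, 9


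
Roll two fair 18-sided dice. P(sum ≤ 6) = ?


Total outcomes = 18×18 = 324
Favorable (sum ≤ 6): 15
P = 15/324 = 0.0463

P = 0.0463


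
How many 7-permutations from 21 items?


P(21,7) = 21!/14!
= 51090942171709440000/87178291200
= 586051200

P(21,7) = 586051200


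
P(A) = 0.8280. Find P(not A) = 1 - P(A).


P(not A) = 1 - 0.8280 = 0.1720

P(not A) = 0.1720


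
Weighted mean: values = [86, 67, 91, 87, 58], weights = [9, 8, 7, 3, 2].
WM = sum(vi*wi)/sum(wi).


Numerator = 86*9 + 67*8 + 91*7 + 87*3 + 58*2 = 2324
Denominator = 9 + 8 + 7 + 3 + 2 = 29
WM = 2324/29 = 80.1379

WM = 80.1379


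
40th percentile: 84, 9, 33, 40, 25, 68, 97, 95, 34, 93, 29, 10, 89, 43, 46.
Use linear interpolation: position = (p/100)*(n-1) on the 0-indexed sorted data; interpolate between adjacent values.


Sorted: 9, 10, 25, 29, 33, 34, 40, 43, 46, 68, 84, 89, 93, 95, 97
n = 15
Index = 40/100 * 14 = 5.6000
Lower = data[5] = 34, Upper = data[6] = 40
P40 = 34 + 0.6000*(6) = 37.6000

P40 = 37.6000


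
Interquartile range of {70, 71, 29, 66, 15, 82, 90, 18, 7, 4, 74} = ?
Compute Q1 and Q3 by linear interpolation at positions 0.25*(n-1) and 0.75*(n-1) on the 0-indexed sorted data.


Sorted: 4, 7, 15, 18, 29, 66, 70, 71, 74, 82, 90
Q1 (25th %ile) = 16.5000
Q3 (75th %ile) = 72.5000
IQR = 72.5000 - 16.5000 = 56.0000

IQR = 56.0000


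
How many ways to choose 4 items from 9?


C(9,4) = 9!/(4! × 5!)
= 362880/(24 × 120)
= 126

C(9,4) = 126


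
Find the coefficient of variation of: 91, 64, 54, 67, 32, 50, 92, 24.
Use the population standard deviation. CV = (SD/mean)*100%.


Mean = 59.2500
SD = 23.0800
CV = (23.0800/59.2500)*100 = 38.9536%

CV = 38.9536%


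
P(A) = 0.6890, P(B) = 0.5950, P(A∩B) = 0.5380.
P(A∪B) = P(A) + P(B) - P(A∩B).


P(A∪B) = 0.6890 + 0.5950 - 0.5380
= 1.2840 - 0.5380
= 0.7460

P(A∪B) = 0.7460


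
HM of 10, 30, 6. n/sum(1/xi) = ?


Sum of reciprocals = 1/10 + 1/30 + 1/6 = 0.300000
HM = 3/0.300000 = 10.0000

HM = 10.0000


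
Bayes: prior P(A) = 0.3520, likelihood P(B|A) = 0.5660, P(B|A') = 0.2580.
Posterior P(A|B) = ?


P(B) = P(B|A)*P(A) + P(B|A')*P(A')
= 0.5660*0.3520 + 0.2580*0.6480
= 0.199232 + 0.167184 = 0.366416
P(A|B) = 0.199232/0.366416 = 0.5437

P(A|B) = 0.5437


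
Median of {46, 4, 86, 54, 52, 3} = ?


Sorted: 3, 4, 46, 52, 54, 86
n = 6 (even)
Middle values: 46 and 52
Median = (46+52)/2 = 49.0000

Median = 49.0000


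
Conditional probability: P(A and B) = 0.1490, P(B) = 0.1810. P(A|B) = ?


P(A|B) = 0.1490/0.1810 = 0.8232

P(A|B) = 0.8232


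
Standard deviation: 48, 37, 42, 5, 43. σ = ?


Mean = 35.0000
Variance = 237.2000
SD = sqrt(237.2000) = 15.4013

SD = 15.4013


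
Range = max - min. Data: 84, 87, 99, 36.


Max = 99, Min = 36
Range = 99 - 36 = 63

Range = 63


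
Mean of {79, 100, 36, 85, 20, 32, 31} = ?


Sum = 79 + 100 + 36 + 85 + 20 + 32 + 31 = 383
n = 7
Mean = 383/7 = 54.7143

Mean = 54.7143


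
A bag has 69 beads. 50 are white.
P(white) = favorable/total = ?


P = 50/69 = 0.7246

P = 0.7246


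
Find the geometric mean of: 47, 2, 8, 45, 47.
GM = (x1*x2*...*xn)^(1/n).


Product = 47 × 2 × 8 × 45 × 47 = 1590480
GM = 1590480^(1/5) = 17.3902

GM = 17.3902


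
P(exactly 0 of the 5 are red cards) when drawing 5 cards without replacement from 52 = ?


Hypergeometric: P(X=0) = C(26,0)·C(26,5) / C(52,5)
= 1 × 65780 / 2598960
= 65780/2598960 = 0.0253

P = 0.0253


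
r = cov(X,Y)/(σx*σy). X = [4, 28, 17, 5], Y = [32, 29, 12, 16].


Mean X = 13.5000, Mean Y = 22.2500
SD X = 9.810708, SD Y = 8.437269
Cov = 5.625000
r = 5.625000/(9.810708*8.437269) = 0.0680

r = 0.0680


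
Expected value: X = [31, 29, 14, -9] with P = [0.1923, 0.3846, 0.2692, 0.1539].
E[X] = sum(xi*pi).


E[X] = 31*0.1923 + 29*0.3846 + 14*0.2692 - 9*0.1539
= 5.9613 + 11.1534 + 3.7688 - 1.3851
= 19.4984

E[X] = 19.4984


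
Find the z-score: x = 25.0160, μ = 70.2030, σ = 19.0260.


z = (25.0160 - 70.2030)/19.0260
= -45.1870/19.0260
= -2.3750

z = -2.3750


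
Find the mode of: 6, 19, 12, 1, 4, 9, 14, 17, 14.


Frequencies: 1:1, 4:1, 6:1, 9:1, 12:1, 14:2, 17:1, 19:1
Max frequency = 2
Mode = 14

Mode = 14


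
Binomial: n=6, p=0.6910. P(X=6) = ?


C(6,6) = 1
p^6 = 0.108860
(1-p)^0 = 1.000000
P = 1 * 0.108860 * 1.000000 = 0.1089

P(X=6) = 0.1089


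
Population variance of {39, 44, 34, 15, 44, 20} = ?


Mean = 32.6667
Squared deviations: 40.1111, 128.4444, 1.7778, 312.1111, 128.4444, 160.4444
Sum = 771.3333
Variance = 771.3333/6 = 128.5556

Variance = 128.5556


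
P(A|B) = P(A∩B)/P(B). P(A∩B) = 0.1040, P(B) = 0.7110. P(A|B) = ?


P(A|B) = 0.1040/0.7110 = 0.1463

P(A|B) = 0.1463


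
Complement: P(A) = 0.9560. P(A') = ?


P(not A) = 1 - 0.9560 = 0.0440

P(not A) = 0.0440


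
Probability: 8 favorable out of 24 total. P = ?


P = 8/24 = 0.3333

P = 0.3333


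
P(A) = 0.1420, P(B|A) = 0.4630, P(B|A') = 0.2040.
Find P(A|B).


P(B) = P(B|A)*P(A) + P(B|A')*P(A')
= 0.4630*0.1420 + 0.2040*0.8580
= 0.065746 + 0.175032 = 0.240778
P(A|B) = 0.065746/0.240778 = 0.2731

P(A|B) = 0.2731


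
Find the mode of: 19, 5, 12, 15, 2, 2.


Frequencies: 2:2, 5:1, 12:1, 15:1, 19:1
Max frequency = 2
Mode = 2

Mode = 2


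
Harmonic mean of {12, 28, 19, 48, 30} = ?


Sum of reciprocals = 1/12 + 1/28 + 1/19 + 1/48 + 1/30 = 0.225846
HM = 5/0.225846 = 22.1390

HM = 22.1390


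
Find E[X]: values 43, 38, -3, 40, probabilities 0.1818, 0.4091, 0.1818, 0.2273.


E[X] = 43*0.1818 + 38*0.4091 - 3*0.1818 + 40*0.2273
= 7.8174 + 15.5458 - 0.5454 + 9.0920
= 31.9098

E[X] = 31.9098


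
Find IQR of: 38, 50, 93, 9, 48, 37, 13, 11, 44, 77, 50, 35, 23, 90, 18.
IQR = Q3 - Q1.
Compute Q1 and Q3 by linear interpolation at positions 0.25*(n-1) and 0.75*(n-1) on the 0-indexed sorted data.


Sorted: 9, 11, 13, 18, 23, 35, 37, 38, 44, 48, 50, 50, 77, 90, 93
Q1 (25th %ile) = 20.5000
Q3 (75th %ile) = 50.0000
IQR = 50.0000 - 20.5000 = 29.5000

IQR = 29.5000


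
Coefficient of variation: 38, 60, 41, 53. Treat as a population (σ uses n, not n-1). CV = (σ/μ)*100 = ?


Mean = 48.0000
SD = 8.9163
CV = (8.9163/48.0000)*100 = 18.5756%

CV = 18.5756%


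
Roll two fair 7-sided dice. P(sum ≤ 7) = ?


Total outcomes = 7×7 = 49
Favorable (sum ≤ 7): 21
P = 21/49 = 0.4286

P = 0.4286


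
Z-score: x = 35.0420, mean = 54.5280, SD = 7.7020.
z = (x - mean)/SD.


z = (35.0420 - 54.5280)/7.7020
= -19.4860/7.7020
= -2.5300

z = -2.5300


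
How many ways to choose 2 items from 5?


C(5,2) = 5!/(2! × 3!)
= 120/(2 × 6)
= 10

C(5,2) = 10


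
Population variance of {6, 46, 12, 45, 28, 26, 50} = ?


Mean = 30.4286
Squared deviations: 596.7551, 242.4694, 339.6122, 212.3265, 5.8980, 19.6122, 383.0408
Sum = 1799.7143
Variance = 1799.7143/7 = 257.1020

Variance = 257.1020


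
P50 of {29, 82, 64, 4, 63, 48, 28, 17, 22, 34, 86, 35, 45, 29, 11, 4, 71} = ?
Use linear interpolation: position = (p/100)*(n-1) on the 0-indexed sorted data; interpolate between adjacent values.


Sorted: 4, 4, 11, 17, 22, 28, 29, 29, 34, 35, 45, 48, 63, 64, 71, 82, 86
n = 17
Index = 50/100 * 16 = 8.0000
Lower = data[8] = 34, Upper = data[9] = 35
P50 = 34 + 0*(1) = 34.0000

P50 = 34.0000


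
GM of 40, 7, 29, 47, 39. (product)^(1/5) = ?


Product = 40 × 7 × 29 × 47 × 39 = 14883960
GM = 14883960^(1/5) = 27.1984

GM = 27.1984


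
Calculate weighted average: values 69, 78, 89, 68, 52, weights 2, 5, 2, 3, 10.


Numerator = 69*2 + 78*5 + 89*2 + 68*3 + 52*10 = 1430
Denominator = 2 + 5 + 2 + 3 + 10 = 22
WM = 1430/22 = 65.0000

WM = 65.0000


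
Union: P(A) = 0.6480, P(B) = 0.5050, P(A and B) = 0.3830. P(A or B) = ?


P(A∪B) = 0.6480 + 0.5050 - 0.3830
= 1.1530 - 0.3830
= 0.7700

P(A∪B) = 0.7700


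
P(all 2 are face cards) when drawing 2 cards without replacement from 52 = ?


P(all face cards) = (12/52) × (11/51)
= 0.0498

P = 0.0498


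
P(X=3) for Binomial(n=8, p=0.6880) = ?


C(8,3) = 56
p^3 = 0.325661
(1-p)^5 = 0.002956
P = 56 * 0.325661 * 0.002956 = 0.0539

P(X=3) = 0.0539


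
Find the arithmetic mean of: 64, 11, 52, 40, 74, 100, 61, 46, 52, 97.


Sum = 64 + 11 + 52 + 40 + 74 + 100 + 61 + 46 + 52 + 97 = 597
n = 10
Mean = 597/10 = 59.7000

Mean = 59.7000


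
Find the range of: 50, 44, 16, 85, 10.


Max = 85, Min = 10
Range = 85 - 10 = 75

Range = 75


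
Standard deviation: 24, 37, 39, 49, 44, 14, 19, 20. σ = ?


Mean = 30.7500
Variance = 149.4375
SD = sqrt(149.4375) = 12.2245

SD = 12.2245


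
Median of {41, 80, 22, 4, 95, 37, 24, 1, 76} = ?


Sorted: 1, 4, 22, 24, 37, 41, 76, 80, 95
n = 9 (odd)
Middle value = 37

Median = 37


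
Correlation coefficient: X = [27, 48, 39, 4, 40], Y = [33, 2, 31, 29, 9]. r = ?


Mean X = 31.6000, Mean Y = 20.8000
SD X = 15.344054, SD Y = 12.749902
Cov = -122.880000
r = -122.880000/(15.344054*12.749902) = -0.6281

r = -0.6281


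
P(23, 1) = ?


P(23,1) = 23!/22!
= 25852016738884976640000/1124000727777607680000
= 23

P(23,1) = 23


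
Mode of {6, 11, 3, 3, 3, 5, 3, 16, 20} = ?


Frequencies: 3:4, 5:1, 6:1, 11:1, 16:1, 20:1
Max frequency = 4
Mode = 3

Mode = 3


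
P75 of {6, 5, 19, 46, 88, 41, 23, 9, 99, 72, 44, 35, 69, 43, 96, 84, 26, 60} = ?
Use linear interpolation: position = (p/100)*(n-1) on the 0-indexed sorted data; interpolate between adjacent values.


Sorted: 5, 6, 9, 19, 23, 26, 35, 41, 43, 44, 46, 60, 69, 72, 84, 88, 96, 99
n = 18
Index = 75/100 * 17 = 12.7500
Lower = data[12] = 69, Upper = data[13] = 72
P75 = 69 + 0.7500*(3) = 71.2500

P75 = 71.2500


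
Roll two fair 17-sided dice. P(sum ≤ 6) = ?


Total outcomes = 17×17 = 289
Favorable (sum ≤ 6): 15
P = 15/289 = 0.0519

P = 0.0519


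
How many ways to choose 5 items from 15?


C(15,5) = 15!/(5! × 10!)
= 1307674368000/(120 × 3628800)
= 3003

C(15,5) = 3003


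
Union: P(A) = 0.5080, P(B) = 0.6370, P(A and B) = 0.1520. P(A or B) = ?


P(A∪B) = 0.5080 + 0.6370 - 0.1520
= 1.1450 - 0.1520
= 0.9930

P(A∪B) = 0.9930


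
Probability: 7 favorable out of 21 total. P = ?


P = 7/21 = 0.3333

P = 0.3333


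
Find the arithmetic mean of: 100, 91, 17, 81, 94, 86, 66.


Sum = 100 + 91 + 17 + 81 + 94 + 86 + 66 = 535
n = 7
Mean = 535/7 = 76.4286

Mean = 76.4286


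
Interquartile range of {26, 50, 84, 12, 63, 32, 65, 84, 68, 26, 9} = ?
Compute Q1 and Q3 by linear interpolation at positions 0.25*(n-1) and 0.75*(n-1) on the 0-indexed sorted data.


Sorted: 9, 12, 26, 26, 32, 50, 63, 65, 68, 84, 84
Q1 (25th %ile) = 26.0000
Q3 (75th %ile) = 66.5000
IQR = 66.5000 - 26.0000 = 40.5000

IQR = 40.5000


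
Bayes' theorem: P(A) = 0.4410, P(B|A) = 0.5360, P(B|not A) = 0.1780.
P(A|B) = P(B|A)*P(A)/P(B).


P(B) = P(B|A)*P(A) + P(B|A')*P(A')
= 0.5360*0.4410 + 0.1780*0.5590
= 0.236376 + 0.099502 = 0.335878
P(A|B) = 0.236376/0.335878 = 0.7038

P(A|B) = 0.7038


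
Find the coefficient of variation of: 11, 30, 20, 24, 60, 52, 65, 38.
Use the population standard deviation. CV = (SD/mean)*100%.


Mean = 37.5000
SD = 18.4391
CV = (18.4391/37.5000)*100 = 49.1709%

CV = 49.1709%


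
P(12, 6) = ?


P(12,6) = 12!/6!
= 479001600/720
= 665280

P(12,6) = 665280


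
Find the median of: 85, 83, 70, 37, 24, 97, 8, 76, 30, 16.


Sorted: 8, 16, 24, 30, 37, 70, 76, 83, 85, 97
n = 10 (even)
Middle values: 37 and 70
Median = (37+70)/2 = 53.5000

Median = 53.5000


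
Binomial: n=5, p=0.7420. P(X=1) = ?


C(5,1) = 5
p^1 = 0.742000
(1-p)^4 = 0.004431
P = 5 * 0.742000 * 0.004431 = 0.0164

P(X=1) = 0.0164


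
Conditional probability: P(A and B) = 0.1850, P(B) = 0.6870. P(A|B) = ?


P(A|B) = 0.1850/0.6870 = 0.2693

P(A|B) = 0.2693


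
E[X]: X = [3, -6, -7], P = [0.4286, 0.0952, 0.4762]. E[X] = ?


E[X] = 3*0.4286 - 6*0.0952 - 7*0.4762
= 1.2858 - 0.5712 - 3.3334
= -2.6188

E[X] = -2.6188


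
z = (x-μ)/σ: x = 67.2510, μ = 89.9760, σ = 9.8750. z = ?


z = (67.2510 - 89.9760)/9.8750
= -22.7250/9.8750
= -2.3013

z = -2.3013


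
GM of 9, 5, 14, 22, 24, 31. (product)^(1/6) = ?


Product = 9 × 5 × 14 × 22 × 24 × 31 = 10311840
GM = 10311840^(1/6) = 14.7533

GM = 14.7533


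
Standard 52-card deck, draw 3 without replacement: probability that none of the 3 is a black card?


P(no black cards) = (26/52) × (25/51) × (24/50)
= 0.1176

P = 0.1176


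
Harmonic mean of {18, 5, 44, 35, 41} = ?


Sum of reciprocals = 1/18 + 1/5 + 1/44 + 1/35 + 1/41 = 0.331245
HM = 5/0.331245 = 15.0946

HM = 15.0946


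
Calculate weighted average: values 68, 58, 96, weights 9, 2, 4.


Numerator = 68*9 + 58*2 + 96*4 = 1112
Denominator = 9 + 2 + 4 = 15
WM = 1112/15 = 74.1333

WM = 74.1333


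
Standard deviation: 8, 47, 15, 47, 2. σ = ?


Mean = 23.8000
Variance = 375.7600
SD = sqrt(375.7600) = 19.3845

SD = 19.3845


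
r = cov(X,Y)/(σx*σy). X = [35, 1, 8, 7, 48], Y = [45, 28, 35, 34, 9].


Mean X = 19.8000, Mean Y = 30.2000
SD X = 18.345572, SD Y = 11.923087
Cov = -87.360000
r = -87.360000/(18.345572*11.923087) = -0.3994

r = -0.3994


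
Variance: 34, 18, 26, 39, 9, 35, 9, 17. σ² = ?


Mean = 23.3750
Squared deviations: 112.8906, 28.8906, 6.8906, 244.1406, 206.6406, 135.1406, 206.6406, 40.6406
Sum = 981.8750
Variance = 981.8750/8 = 122.7344

Variance = 122.7344


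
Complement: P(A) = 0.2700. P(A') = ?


P(not A) = 1 - 0.2700 = 0.7300

P(not A) = 0.7300


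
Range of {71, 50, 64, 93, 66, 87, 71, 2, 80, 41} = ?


Max = 93, Min = 2
Range = 93 - 2 = 91

Range = 91


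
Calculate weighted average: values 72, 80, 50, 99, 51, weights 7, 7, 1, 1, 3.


Numerator = 72*7 + 80*7 + 50*1 + 99*1 + 51*3 = 1366
Denominator = 7 + 7 + 1 + 1 + 3 = 19
WM = 1366/19 = 71.8947

WM = 71.8947


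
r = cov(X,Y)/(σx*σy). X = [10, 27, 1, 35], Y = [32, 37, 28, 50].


Mean X = 18.2500, Mean Y = 36.7500
SD X = 13.442005, SD Y = 8.287792
Cov = 103.562500
r = 103.562500/(13.442005*8.287792) = 0.9296

r = 0.9296


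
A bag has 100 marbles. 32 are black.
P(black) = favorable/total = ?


P = 32/100 = 0.3200

P = 0.3200


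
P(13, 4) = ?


P(13,4) = 13!/9!
= 6227020800/362880
= 17160

P(13,4) = 17160


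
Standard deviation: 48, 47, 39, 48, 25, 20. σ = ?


Mean = 37.8333
Variance = 129.1389
SD = sqrt(129.1389) = 11.3639

SD = 11.3639


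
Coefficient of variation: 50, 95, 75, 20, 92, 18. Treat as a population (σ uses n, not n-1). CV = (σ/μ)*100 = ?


Mean = 58.3333
SD = 31.4148
CV = (31.4148/58.3333)*100 = 53.8539%

CV = 53.8539%


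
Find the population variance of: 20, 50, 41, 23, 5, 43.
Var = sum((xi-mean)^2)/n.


Mean = 30.3333
Squared deviations: 106.7778, 386.7778, 113.7778, 53.7778, 641.7778, 160.4444
Sum = 1463.3333
Variance = 1463.3333/6 = 243.8889

Variance = 243.8889


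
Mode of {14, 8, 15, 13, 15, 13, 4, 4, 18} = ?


Frequencies: 4:2, 8:1, 13:2, 14:1, 15:2, 18:1
Max frequency = 2
Mode = 4, 13, 15

Mode = 4, 13, 15


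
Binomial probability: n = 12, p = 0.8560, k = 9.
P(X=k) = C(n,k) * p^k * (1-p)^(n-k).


C(12,9) = 220
p^9 = 0.246754
(1-p)^3 = 0.002986
P = 220 * 0.246754 * 0.002986 = 0.1621

P(X=9) = 0.1621


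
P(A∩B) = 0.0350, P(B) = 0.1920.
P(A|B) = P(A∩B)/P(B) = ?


P(A|B) = 0.0350/0.1920 = 0.1823

P(A|B) = 0.1823


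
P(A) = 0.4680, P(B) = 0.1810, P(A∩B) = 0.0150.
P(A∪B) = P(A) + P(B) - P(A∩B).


P(A∪B) = 0.4680 + 0.1810 - 0.0150
= 0.6490 - 0.0150
= 0.6340

P(A∪B) = 0.6340


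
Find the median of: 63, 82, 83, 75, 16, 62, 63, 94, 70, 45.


Sorted: 16, 45, 62, 63, 63, 70, 75, 82, 83, 94
n = 10 (even)
Middle values: 63 and 70
Median = (63+70)/2 = 66.5000

Median = 66.5000


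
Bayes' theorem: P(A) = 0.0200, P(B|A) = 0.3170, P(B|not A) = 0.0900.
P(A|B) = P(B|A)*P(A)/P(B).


P(B) = P(B|A)*P(A) + P(B|A')*P(A')
= 0.3170*0.0200 + 0.0900*0.9800
= 0.006340 + 0.088200 = 0.094540
P(A|B) = 0.006340/0.094540 = 0.0671

P(A|B) = 0.0671


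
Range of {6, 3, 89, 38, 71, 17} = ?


Max = 89, Min = 3
Range = 89 - 3 = 86

Range = 86


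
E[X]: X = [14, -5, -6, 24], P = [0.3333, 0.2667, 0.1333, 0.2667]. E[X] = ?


E[X] = 14*0.3333 - 5*0.2667 - 6*0.1333 + 24*0.2667
= 4.6662 - 1.3335 - 0.7998 + 6.4008
= 8.9337

E[X] = 8.9337


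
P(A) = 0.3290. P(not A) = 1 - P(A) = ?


P(not A) = 1 - 0.3290 = 0.6710

P(not A) = 0.6710


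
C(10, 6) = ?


C(10,6) = 10!/(6! × 4!)
= 3628800/(720 × 24)
= 210

C(10,6) = 210


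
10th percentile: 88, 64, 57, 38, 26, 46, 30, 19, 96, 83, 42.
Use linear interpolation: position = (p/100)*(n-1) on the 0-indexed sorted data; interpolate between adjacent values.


Sorted: 19, 26, 30, 38, 42, 46, 57, 64, 83, 88, 96
n = 11
Index = 10/100 * 10 = 1.0000
Lower = data[1] = 26, Upper = data[2] = 30
P10 = 26 + 0*(4) = 26.0000

P10 = 26.0000


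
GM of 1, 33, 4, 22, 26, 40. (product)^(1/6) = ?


Product = 1 × 33 × 4 × 22 × 26 × 40 = 3020160
GM = 3020160^(1/6) = 12.0228

GM = 12.0228


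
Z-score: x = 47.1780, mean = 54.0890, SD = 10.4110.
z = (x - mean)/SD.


z = (47.1780 - 54.0890)/10.4110
= -6.9110/10.4110
= -0.6638

z = -0.6638


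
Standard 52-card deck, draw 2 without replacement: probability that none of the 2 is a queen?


P(no queens) = (48/52) × (47/51)
= 0.8507

P = 0.8507


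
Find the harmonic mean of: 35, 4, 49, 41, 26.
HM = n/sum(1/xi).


Sum of reciprocals = 1/35 + 1/4 + 1/49 + 1/41 + 1/26 = 0.361831
HM = 5/0.361831 = 13.8186

HM = 13.8186


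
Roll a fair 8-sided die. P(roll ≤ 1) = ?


Favorable outcomes (roll ≤ 1): 1
Total outcomes = 8
P = 1/8 = 0.1250

P = 0.1250


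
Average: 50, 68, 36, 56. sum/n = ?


Sum = 50 + 68 + 36 + 56 = 210
n = 4
Mean = 210/4 = 52.5000

Mean = 52.5000


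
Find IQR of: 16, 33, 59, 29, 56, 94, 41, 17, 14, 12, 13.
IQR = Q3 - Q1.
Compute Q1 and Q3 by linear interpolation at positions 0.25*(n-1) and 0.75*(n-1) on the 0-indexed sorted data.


Sorted: 12, 13, 14, 16, 17, 29, 33, 41, 56, 59, 94
Q1 (25th %ile) = 15.0000
Q3 (75th %ile) = 48.5000
IQR = 48.5000 - 15.0000 = 33.5000

IQR = 33.5000


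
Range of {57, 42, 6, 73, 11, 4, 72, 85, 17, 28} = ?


Max = 85, Min = 4
Range = 85 - 4 = 81

Range = 81


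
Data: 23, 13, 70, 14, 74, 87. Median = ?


Sorted: 13, 14, 23, 70, 74, 87
n = 6 (even)
Middle values: 23 and 70
Median = (23+70)/2 = 46.5000

Median = 46.5000


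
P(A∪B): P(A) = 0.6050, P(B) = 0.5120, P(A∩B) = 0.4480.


P(A∪B) = 0.6050 + 0.5120 - 0.4480
= 1.1170 - 0.4480
= 0.6690

P(A∪B) = 0.6690


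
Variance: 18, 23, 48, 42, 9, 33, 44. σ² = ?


Mean = 31.0000
Squared deviations: 169.0000, 64.0000, 289.0000, 121.0000, 484.0000, 4.0000, 169.0000
Sum = 1300.0000
Variance = 1300.0000/7 = 185.7143

Variance = 185.7143


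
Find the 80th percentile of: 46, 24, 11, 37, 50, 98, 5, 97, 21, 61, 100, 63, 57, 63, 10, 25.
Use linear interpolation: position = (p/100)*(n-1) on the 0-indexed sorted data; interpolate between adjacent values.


Sorted: 5, 10, 11, 21, 24, 25, 37, 46, 50, 57, 61, 63, 63, 97, 98, 100
n = 16
Index = 80/100 * 15 = 12.0000
Lower = data[12] = 63, Upper = data[13] = 97
P80 = 63 + 0*(34) = 63.0000

P80 = 63.0000


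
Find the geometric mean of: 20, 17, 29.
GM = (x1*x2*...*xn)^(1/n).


Product = 20 × 17 × 29 = 9860
GM = 9860^(1/3) = 21.4433

GM = 21.4433


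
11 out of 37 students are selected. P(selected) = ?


P = 11/37 = 0.2973

P = 0.2973


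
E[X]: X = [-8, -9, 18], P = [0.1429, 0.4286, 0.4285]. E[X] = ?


E[X] = -8*0.1429 - 9*0.4286 + 18*0.4285
= -1.1432 - 3.8574 + 7.7130
= 2.7124

E[X] = 2.7124


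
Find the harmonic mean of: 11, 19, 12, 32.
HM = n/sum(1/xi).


Sum of reciprocals = 1/11 + 1/19 + 1/12 + 1/32 = 0.258124
HM = 4/0.258124 = 15.4964

HM = 15.4964


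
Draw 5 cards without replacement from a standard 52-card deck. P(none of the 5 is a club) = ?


P(no clubs) = (39/52) × (38/51) × (37/50) × (36/49) × (35/48)
= 0.2215

P = 0.2215


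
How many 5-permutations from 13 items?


P(13,5) = 13!/8!
= 6227020800/40320
= 154440

P(13,5) = 154440


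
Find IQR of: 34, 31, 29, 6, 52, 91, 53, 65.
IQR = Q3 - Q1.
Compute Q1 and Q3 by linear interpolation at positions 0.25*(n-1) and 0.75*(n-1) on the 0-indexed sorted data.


Sorted: 6, 29, 31, 34, 52, 53, 65, 91
Q1 (25th %ile) = 30.5000
Q3 (75th %ile) = 56.0000
IQR = 56.0000 - 30.5000 = 25.5000

IQR = 25.5000


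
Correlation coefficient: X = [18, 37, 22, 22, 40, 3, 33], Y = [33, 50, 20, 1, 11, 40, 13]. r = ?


Mean X = 25.0000, Mean Y = 24.0000
SD X = 11.856282, SD Y = 16.248077
Cov = -43.571429
r = -43.571429/(11.856282*16.248077) = -0.2262

r = -0.2262


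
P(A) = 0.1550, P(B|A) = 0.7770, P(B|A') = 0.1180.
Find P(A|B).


P(B) = P(B|A)*P(A) + P(B|A')*P(A')
= 0.7770*0.1550 + 0.1180*0.8450
= 0.120435 + 0.099710 = 0.220145
P(A|B) = 0.120435/0.220145 = 0.5471

P(A|B) = 0.5471


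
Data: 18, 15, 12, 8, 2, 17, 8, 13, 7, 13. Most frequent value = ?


Frequencies: 2:1, 7:1, 8:2, 12:1, 13:2, 15:1, 17:1, 18:1
Max frequency = 2
Mode = 8, 13

Mode = 8, 13


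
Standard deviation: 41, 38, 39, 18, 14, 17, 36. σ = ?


Mean = 29.0000
Variance = 123.4286
SD = sqrt(123.4286) = 11.1098

SD = 11.1098


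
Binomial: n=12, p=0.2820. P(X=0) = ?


C(12,0) = 1
p^0 = 1.000000
(1-p)^12 = 0.018771
P = 1 * 1.000000 * 0.018771 = 0.0188

P(X=0) = 0.0188


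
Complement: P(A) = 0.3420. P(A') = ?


P(not A) = 1 - 0.3420 = 0.6580

P(not A) = 0.6580


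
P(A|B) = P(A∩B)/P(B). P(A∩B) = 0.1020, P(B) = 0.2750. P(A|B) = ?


P(A|B) = 0.1020/0.2750 = 0.3709

P(A|B) = 0.3709


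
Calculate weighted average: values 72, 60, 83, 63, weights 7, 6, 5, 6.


Numerator = 72*7 + 60*6 + 83*5 + 63*6 = 1657
Denominator = 7 + 6 + 5 + 6 = 24
WM = 1657/24 = 69.0417

WM = 69.0417


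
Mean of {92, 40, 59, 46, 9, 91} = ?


Sum = 92 + 40 + 59 + 46 + 9 + 91 = 337
n = 6
Mean = 337/6 = 56.1667

Mean = 56.1667


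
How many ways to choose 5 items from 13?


C(13,5) = 13!/(5! × 8!)
= 6227020800/(120 × 40320)
= 1287

C(13,5) = 1287


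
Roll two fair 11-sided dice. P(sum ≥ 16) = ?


Total outcomes = 11×11 = 121
Favorable (sum ≥ 16): 28
P = 28/121 = 0.2314

P = 0.2314


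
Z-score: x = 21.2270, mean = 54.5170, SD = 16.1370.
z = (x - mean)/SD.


z = (21.2270 - 54.5170)/16.1370
= -33.2900/16.1370
= -2.0630

z = -2.0630


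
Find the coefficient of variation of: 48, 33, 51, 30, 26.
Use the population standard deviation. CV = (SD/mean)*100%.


Mean = 37.6000
SD = 10.0120
CV = (10.0120/37.6000)*100 = 26.6276%

CV = 26.6276%


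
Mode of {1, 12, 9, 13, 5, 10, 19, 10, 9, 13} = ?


Frequencies: 1:1, 5:1, 9:2, 10:2, 12:1, 13:2, 19:1
Max frequency = 2
Mode = 9, 10, 13

Mode = 9, 10, 13


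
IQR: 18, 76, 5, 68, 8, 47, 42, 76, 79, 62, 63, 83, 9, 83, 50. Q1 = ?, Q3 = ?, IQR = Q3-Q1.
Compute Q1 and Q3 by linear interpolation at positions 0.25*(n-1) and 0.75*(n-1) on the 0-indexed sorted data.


Sorted: 5, 8, 9, 18, 42, 47, 50, 62, 63, 68, 76, 76, 79, 83, 83
Q1 (25th %ile) = 30.0000
Q3 (75th %ile) = 76.0000
IQR = 76.0000 - 30.0000 = 46.0000

IQR = 46.0000


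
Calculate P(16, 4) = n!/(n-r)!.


P(16,4) = 16!/12!
= 20922789888000/479001600
= 43680

P(16,4) = 43680


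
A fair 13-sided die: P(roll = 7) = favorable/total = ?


Favorable outcomes (roll = 7): 1
Total outcomes = 13
P = 1/13 = 0.0769

P = 0.0769


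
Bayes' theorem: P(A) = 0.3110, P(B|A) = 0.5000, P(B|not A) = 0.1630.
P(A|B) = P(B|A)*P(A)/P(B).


P(B) = P(B|A)*P(A) + P(B|A')*P(A')
= 0.5000*0.3110 + 0.1630*0.6890
= 0.155500 + 0.112307 = 0.267807
P(A|B) = 0.155500/0.267807 = 0.5806

P(A|B) = 0.5806


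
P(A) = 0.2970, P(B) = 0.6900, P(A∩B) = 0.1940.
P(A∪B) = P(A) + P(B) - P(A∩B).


P(A∪B) = 0.2970 + 0.6900 - 0.1940
= 0.9870 - 0.1940
= 0.7930

P(A∪B) = 0.7930


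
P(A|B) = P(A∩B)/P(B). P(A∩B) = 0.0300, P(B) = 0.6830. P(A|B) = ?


P(A|B) = 0.0300/0.6830 = 0.0439

P(A|B) = 0.0439


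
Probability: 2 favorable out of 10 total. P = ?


P = 2/10 = 0.2000

P = 0.2000


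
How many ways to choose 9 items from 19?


C(19,9) = 19!/(9! × 10!)
= 121645100408832000/(362880 × 3628800)
= 92378

C(19,9) = 92378


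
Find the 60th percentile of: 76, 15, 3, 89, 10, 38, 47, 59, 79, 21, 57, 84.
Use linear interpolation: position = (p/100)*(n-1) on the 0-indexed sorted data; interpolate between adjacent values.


Sorted: 3, 10, 15, 21, 38, 47, 57, 59, 76, 79, 84, 89
n = 12
Index = 60/100 * 11 = 6.6000
Lower = data[6] = 57, Upper = data[7] = 59
P60 = 57 + 0.6000*(2) = 58.2000

P60 = 58.2000


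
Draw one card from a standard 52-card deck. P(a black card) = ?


26 black cards in 52 cards
P = 26/52 = 0.5000

P = 0.5000


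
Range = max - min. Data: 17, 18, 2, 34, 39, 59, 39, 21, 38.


Max = 59, Min = 2
Range = 59 - 2 = 57

Range = 57


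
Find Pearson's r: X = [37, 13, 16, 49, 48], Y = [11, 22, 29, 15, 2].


Mean X = 32.6000, Mean Y = 15.8000
SD X = 15.396103, SD Y = 9.239048
Cov = -117.480000
r = -117.480000/(15.396103*9.239048) = -0.8259

r = -0.8259


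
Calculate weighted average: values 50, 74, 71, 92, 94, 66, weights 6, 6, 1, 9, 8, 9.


Numerator = 50*6 + 74*6 + 71*1 + 92*9 + 94*8 + 66*9 = 2989
Denominator = 6 + 6 + 1 + 9 + 8 + 9 = 39
WM = 2989/39 = 76.6410

WM = 76.6410


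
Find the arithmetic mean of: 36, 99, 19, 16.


Sum = 36 + 99 + 19 + 16 = 170
n = 4
Mean = 170/4 = 42.5000

Mean = 42.5000


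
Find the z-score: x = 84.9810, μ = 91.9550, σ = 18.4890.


z = (84.9810 - 91.9550)/18.4890
= -6.9740/18.4890
= -0.3772

z = -0.3772


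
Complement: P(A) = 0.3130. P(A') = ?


P(not A) = 1 - 0.3130 = 0.6870

P(not A) = 0.6870


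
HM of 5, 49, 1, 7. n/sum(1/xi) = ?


Sum of reciprocals = 1/5 + 1/49 + 1/1 + 1/7 = 1.363265
HM = 4/1.363265 = 2.9341

HM = 2.9341


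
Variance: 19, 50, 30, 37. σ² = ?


Mean = 34.0000
Squared deviations: 225.0000, 256.0000, 16.0000, 9.0000
Sum = 506.0000
Variance = 506.0000/4 = 126.5000

Variance = 126.5000


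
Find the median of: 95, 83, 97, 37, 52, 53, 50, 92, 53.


Sorted: 37, 50, 52, 53, 53, 83, 92, 95, 97
n = 9 (odd)
Middle value = 53

Median = 53


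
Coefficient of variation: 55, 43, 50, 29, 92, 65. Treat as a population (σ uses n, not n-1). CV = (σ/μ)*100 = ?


Mean = 55.6667
SD = 19.6271
CV = (19.6271/55.6667)*100 = 35.2582%

CV = 35.2582%


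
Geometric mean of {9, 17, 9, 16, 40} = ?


Product = 9 × 17 × 9 × 16 × 40 = 881280
GM = 881280^(1/5) = 15.4534

GM = 15.4534


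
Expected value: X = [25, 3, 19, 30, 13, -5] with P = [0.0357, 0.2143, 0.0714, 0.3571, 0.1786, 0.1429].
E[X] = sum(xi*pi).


E[X] = 25*0.0357 + 3*0.2143 + 19*0.0714 + 30*0.3571 + 13*0.1786 - 5*0.1429
= 0.8925 + 0.6429 + 1.3566 + 10.7130 + 2.3218 - 0.7145
= 15.2123

E[X] = 15.2123


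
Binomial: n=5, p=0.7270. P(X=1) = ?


C(5,1) = 5
p^1 = 0.727000
(1-p)^4 = 0.005555
P = 5 * 0.727000 * 0.005555 = 0.0202

P(X=1) = 0.0202


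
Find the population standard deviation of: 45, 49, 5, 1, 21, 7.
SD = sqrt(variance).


Mean = 21.3333
Variance = 368.5556
SD = sqrt(368.5556) = 19.1978

SD = 19.1978


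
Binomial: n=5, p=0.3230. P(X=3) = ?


C(5,3) = 10
p^3 = 0.033698
(1-p)^2 = 0.458329
P = 10 * 0.033698 * 0.458329 = 0.1544

P(X=3) = 0.1544


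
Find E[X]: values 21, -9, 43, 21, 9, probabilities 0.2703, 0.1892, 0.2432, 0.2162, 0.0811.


E[X] = 21*0.2703 - 9*0.1892 + 43*0.2432 + 21*0.2162 + 9*0.0811
= 5.6763 - 1.7028 + 10.4576 + 4.5402 + 0.7299
= 19.7012

E[X] = 19.7012


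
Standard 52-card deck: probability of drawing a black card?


26 black cards in 52 cards
P = 26/52 = 0.5000

P = 0.5000


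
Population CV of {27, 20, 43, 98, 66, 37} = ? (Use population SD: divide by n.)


Mean = 48.5000
SD = 26.4370
CV = (26.4370/48.5000)*100 = 54.5093%

CV = 54.5093%


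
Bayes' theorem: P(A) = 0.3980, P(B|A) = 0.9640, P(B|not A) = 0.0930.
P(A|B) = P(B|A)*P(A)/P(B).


P(B) = P(B|A)*P(A) + P(B|A')*P(A')
= 0.9640*0.3980 + 0.0930*0.6020
= 0.383672 + 0.055986 = 0.439658
P(A|B) = 0.383672/0.439658 = 0.8727

P(A|B) = 0.8727


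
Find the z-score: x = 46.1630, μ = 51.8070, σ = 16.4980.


z = (46.1630 - 51.8070)/16.4980
= -5.6440/16.4980
= -0.3421

z = -0.3421


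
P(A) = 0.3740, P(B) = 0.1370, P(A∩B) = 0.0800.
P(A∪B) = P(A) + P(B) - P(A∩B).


P(A∪B) = 0.3740 + 0.1370 - 0.0800
= 0.5110 - 0.0800
= 0.4310

P(A∪B) = 0.4310


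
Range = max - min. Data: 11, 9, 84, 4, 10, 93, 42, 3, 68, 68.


Max = 93, Min = 3
Range = 93 - 3 = 90

Range = 90


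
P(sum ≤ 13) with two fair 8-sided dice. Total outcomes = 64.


Total outcomes = 8×8 = 64
Favorable (sum ≤ 13): 58
P = 58/64 = 0.9062

P = 0.9062


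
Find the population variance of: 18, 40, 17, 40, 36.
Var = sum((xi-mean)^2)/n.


Mean = 30.2000
Squared deviations: 148.8400, 96.0400, 174.2400, 96.0400, 33.6400
Sum = 548.8000
Variance = 548.8000/5 = 109.7600

Variance = 109.7600


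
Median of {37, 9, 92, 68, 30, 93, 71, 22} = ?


Sorted: 9, 22, 30, 37, 68, 71, 92, 93
n = 8 (even)
Middle values: 37 and 68
Median = (37+68)/2 = 52.5000

Median = 52.5000


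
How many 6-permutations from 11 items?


P(11,6) = 11!/5!
= 39916800/120
= 332640

P(11,6) = 332640


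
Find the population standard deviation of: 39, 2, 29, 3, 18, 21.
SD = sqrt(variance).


Mean = 18.6667
Variance = 174.8889
SD = sqrt(174.8889) = 13.2246

SD = 13.2246


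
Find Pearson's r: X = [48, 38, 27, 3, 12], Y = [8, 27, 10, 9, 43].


Mean X = 25.6000, Mean Y = 19.4000
SD X = 16.451140, SD Y = 13.720058
Cov = -52.040000
r = -52.040000/(16.451140*13.720058) = -0.2306

r = -0.2306


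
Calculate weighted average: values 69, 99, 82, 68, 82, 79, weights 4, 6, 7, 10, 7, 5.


Numerator = 69*4 + 99*6 + 82*7 + 68*10 + 82*7 + 79*5 = 3093
Denominator = 4 + 6 + 7 + 10 + 7 + 5 = 39
WM = 3093/39 = 79.3077

WM = 79.3077


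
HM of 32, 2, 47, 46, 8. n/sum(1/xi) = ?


Sum of reciprocals = 1/32 + 1/2 + 1/47 + 1/46 + 1/8 = 0.699266
HM = 5/0.699266 = 7.1504

HM = 7.1504


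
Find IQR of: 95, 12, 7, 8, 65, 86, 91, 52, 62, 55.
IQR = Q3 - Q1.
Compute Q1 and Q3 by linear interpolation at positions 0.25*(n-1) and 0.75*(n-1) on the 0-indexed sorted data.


Sorted: 7, 8, 12, 52, 55, 62, 65, 86, 91, 95
Q1 (25th %ile) = 22.0000
Q3 (75th %ile) = 80.7500
IQR = 80.7500 - 22.0000 = 58.7500

IQR = 58.7500


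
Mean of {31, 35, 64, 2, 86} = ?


Sum = 31 + 35 + 64 + 2 + 86 = 218
n = 5
Mean = 218/5 = 43.6000

Mean = 43.6000


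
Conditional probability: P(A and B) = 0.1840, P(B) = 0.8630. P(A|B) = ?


P(A|B) = 0.1840/0.8630 = 0.2132

P(A|B) = 0.2132


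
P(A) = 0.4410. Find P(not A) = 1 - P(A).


P(not A) = 1 - 0.4410 = 0.5590

P(not A) = 0.5590


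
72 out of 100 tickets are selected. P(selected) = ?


P = 72/100 = 0.7200

P = 0.7200


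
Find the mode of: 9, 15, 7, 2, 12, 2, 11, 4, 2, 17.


Frequencies: 2:3, 4:1, 7:1, 9:1, 11:1, 12:1, 15:1, 17:1
Max frequency = 3
Mode = 2

Mode = 2


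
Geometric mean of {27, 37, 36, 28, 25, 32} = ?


Product = 27 × 37 × 36 × 28 × 25 × 32 = 805593600
GM = 805593600^(1/6) = 30.5037

GM = 30.5037


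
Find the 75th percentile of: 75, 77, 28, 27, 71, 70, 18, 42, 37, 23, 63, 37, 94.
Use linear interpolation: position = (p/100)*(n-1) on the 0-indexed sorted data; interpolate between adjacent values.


Sorted: 18, 23, 27, 28, 37, 37, 42, 63, 70, 71, 75, 77, 94
n = 13
Index = 75/100 * 12 = 9.0000
Lower = data[9] = 71, Upper = data[10] = 75
P75 = 71 + 0*(4) = 71.0000

P75 = 71.0000


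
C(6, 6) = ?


C(6,6) = 6!/(6! × 0!)
= 720/(720 × 1)
= 1

C(6,6) = 1


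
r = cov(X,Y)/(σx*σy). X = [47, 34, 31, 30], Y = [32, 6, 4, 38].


Mean X = 35.5000, Mean Y = 20.0000
SD X = 6.800735, SD Y = 15.165751
Cov = 33.000000
r = 33.000000/(6.800735*15.165751) = 0.3200

r = 0.3200


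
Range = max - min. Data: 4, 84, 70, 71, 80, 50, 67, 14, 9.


Max = 84, Min = 4
Range = 84 - 4 = 80

Range = 80


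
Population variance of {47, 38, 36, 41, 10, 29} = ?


Mean = 33.5000
Squared deviations: 182.2500, 20.2500, 6.2500, 56.2500, 552.2500, 20.2500
Sum = 837.5000
Variance = 837.5000/6 = 139.5833

Variance = 139.5833


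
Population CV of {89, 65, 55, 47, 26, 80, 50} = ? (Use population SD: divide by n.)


Mean = 58.8571
SD = 19.6645
CV = (19.6645/58.8571)*100 = 33.4106%

CV = 33.4106%


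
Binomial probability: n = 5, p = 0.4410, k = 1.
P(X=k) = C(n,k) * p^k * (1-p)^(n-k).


C(5,1) = 5
p^1 = 0.441000
(1-p)^4 = 0.097644
P = 5 * 0.441000 * 0.097644 = 0.2153

P(X=1) = 0.2153


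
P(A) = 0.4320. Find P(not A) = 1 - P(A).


P(not A) = 1 - 0.4320 = 0.5680

P(not A) = 0.5680


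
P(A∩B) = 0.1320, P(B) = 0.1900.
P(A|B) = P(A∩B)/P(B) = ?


P(A|B) = 0.1320/0.1900 = 0.6947

P(A|B) = 0.6947


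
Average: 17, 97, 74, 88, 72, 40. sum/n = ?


Sum = 17 + 97 + 74 + 88 + 72 + 40 = 388
n = 6
Mean = 388/6 = 64.6667

Mean = 64.6667


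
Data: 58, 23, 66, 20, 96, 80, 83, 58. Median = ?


Sorted: 20, 23, 58, 58, 66, 80, 83, 96
n = 8 (even)
Middle values: 58 and 66
Median = (58+66)/2 = 62.0000

Median = 62.0000


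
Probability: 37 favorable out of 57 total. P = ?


P = 37/57 = 0.6491

P = 0.6491


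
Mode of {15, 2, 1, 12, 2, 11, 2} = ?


Frequencies: 1:1, 2:3, 11:1, 12:1, 15:1
Max frequency = 3
Mode = 2

Mode = 2


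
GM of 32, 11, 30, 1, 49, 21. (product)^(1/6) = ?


Product = 32 × 11 × 30 × 1 × 49 × 21 = 10866240
GM = 10866240^(1/6) = 14.8826

GM = 14.8826


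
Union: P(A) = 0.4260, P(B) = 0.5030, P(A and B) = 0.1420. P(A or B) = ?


P(A∪B) = 0.4260 + 0.5030 - 0.1420
= 0.9290 - 0.1420
= 0.7870

P(A∪B) = 0.7870


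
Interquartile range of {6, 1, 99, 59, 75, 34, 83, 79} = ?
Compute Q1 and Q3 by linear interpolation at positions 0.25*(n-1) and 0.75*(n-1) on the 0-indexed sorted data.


Sorted: 1, 6, 34, 59, 75, 79, 83, 99
Q1 (25th %ile) = 27.0000
Q3 (75th %ile) = 80.0000
IQR = 80.0000 - 27.0000 = 53.0000

IQR = 53.0000


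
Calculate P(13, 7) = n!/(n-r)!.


P(13,7) = 13!/6!
= 6227020800/720
= 8648640

P(13,7) = 8648640


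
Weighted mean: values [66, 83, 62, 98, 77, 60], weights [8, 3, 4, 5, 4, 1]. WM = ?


Numerator = 66*8 + 83*3 + 62*4 + 98*5 + 77*4 + 60*1 = 1883
Denominator = 8 + 3 + 4 + 5 + 4 + 1 = 25
WM = 1883/25 = 75.3200

WM = 75.3200


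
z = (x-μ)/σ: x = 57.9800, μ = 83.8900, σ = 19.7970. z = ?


z = (57.9800 - 83.8900)/19.7970
= -25.9100/19.7970
= -1.3088

z = -1.3088


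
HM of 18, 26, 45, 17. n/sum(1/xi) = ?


Sum of reciprocals = 1/18 + 1/26 + 1/45 + 1/17 = 0.175063
HM = 4/0.175063 = 22.8489

HM = 22.8489


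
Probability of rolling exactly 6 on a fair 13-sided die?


Favorable outcomes (roll = 6): 1
Total outcomes = 13
P = 1/13 = 0.0769

P = 0.0769


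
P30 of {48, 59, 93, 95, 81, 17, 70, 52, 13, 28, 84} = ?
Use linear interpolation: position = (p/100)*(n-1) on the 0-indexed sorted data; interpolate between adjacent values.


Sorted: 13, 17, 28, 48, 52, 59, 70, 81, 84, 93, 95
n = 11
Index = 30/100 * 10 = 3.0000
Lower = data[3] = 48, Upper = data[4] = 52
P30 = 48 + 0*(4) = 48.0000

P30 = 48.0000


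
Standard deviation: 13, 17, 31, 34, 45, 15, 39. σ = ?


Mean = 27.7143
Variance = 138.4898
SD = sqrt(138.4898) = 11.7682

SD = 11.7682


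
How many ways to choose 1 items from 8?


C(8,1) = 8!/(1! × 7!)
= 40320/(1 × 5040)
= 8

C(8,1) = 8


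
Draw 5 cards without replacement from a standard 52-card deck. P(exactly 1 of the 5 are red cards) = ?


Hypergeometric: P(X=1) = C(26,1)·C(26,4) / C(52,5)
= 26 × 14950 / 2598960
= 388700/2598960 = 0.1496

P = 0.1496
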